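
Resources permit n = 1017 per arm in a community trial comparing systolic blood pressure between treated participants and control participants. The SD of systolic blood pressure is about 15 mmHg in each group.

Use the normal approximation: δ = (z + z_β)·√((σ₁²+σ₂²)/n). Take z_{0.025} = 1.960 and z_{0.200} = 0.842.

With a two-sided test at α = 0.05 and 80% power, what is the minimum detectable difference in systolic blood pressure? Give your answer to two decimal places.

Minimum detectable difference ≈ 1.86 mmHg

δ = (z_{α/2} + z_β) · √((σ₁²+σ₂²)/n)
  = (1.960 + 0.842) · √(450/1017)
  = 2.802 · √0.44248
  = 2.802 · 0.6652
  = 1.8639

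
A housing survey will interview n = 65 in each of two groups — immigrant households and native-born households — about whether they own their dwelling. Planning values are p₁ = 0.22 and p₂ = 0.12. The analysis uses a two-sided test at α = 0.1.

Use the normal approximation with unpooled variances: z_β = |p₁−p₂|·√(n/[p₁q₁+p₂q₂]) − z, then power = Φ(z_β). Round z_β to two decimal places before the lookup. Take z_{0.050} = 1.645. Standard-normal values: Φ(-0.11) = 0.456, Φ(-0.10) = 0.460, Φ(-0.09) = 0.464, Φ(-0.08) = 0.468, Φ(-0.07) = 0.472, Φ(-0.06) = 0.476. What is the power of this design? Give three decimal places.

Power ≈ 0.456

z_β = |p₁−p₂|·√(n/[p₁q₁+p₂q₂]) − z_{α/2}
    = 0.10 · √(65/0.2772) − 1.645
    = 0.10 · 15.3130 − 1.645
    = 1.5313 − 1.645 = -0.1137 → -0.11
Power = Φ(-0.11) = 0.456.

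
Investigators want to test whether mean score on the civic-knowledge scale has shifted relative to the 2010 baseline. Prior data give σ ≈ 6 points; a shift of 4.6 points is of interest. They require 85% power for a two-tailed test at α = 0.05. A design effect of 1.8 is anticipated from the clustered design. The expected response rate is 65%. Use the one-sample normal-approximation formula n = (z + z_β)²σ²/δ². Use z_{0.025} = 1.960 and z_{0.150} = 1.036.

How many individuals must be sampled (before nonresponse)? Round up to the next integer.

n = (z_{α/2} + z_β)² · σ² / δ²
  = (1.960 + 1.036)² · 6² / 4.6²
  = 8.9760 · 36 / 21.16
  = 15.27
Design effect: 1.8 × 15.27 = 27.49.
Adjust for 65% response: 27.49 / 0.65 = 42.29.
Round up → n = 43.

n = 43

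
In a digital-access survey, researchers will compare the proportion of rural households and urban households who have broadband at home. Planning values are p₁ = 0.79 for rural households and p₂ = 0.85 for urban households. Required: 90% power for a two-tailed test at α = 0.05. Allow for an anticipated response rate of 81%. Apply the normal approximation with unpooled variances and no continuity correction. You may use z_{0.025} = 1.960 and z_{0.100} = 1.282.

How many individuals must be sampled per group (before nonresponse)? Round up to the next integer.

n = (z_{α/2} + z_β)² · [p₁(1−p₁) + p₂(1−p₂)] / (p₁ − p₂)²
  = (1.960 + 1.282)² · (0.79·0.21 + 0.85·0.15) / (-0.06)²
  = (3.242)² · (0.1659 + 0.1275) / 0.0036
  = 10.5106 · 0.2934 / 0.0036
  = 856.61
Adjust for 81% response: 856.61 / 0.81 = 1057.54.
Round up → n = 1058 per group.

n = 1058 per group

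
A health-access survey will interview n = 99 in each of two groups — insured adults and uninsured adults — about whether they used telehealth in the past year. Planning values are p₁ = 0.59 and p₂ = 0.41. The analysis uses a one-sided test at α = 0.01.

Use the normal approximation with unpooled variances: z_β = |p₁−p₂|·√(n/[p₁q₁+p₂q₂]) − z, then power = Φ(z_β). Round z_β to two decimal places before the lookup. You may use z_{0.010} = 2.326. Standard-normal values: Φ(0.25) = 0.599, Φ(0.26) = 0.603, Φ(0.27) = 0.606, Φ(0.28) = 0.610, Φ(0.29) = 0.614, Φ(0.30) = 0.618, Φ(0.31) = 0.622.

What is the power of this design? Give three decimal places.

Power ≈ 0.599

z_β = |p₁−p₂|·√(n/[p₁q₁+p₂q₂]) − z_α
    = 0.18 · √(99/0.4838) − 2.326
    = 0.18 · 14.3049 − 2.326
    = 2.5749 − 2.326 = 0.2489 → 0.25
Power = Φ(0.25) = 0.599.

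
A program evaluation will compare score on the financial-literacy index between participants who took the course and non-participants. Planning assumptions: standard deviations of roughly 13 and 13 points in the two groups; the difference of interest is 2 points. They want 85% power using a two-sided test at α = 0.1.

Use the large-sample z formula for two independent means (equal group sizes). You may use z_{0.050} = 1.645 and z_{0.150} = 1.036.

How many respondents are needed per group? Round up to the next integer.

n = (z_{α/2} + z_β)² · (σ₁² + σ₂²) / δ²
  = (1.645 + 1.036)² · (13² + 13² = 338) / 2²
  = 7.1878 · 338 / 4
  = 607.37
Round up → n = 608 per group.

n = 608 per group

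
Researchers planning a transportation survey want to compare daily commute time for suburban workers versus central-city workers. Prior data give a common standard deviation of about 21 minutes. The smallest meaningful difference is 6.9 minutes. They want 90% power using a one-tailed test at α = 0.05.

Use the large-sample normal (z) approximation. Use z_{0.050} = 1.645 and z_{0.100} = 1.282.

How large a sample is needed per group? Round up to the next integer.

n = (z_α + z_β)² · (σ₁² + σ₂²) / δ²
  = (1.645 + 1.282)² · (2·21² = 882) / 6.9²
  = 8.5673 · 882 / 47.61
  = 158.71
Round up → n = 159 per group.

n = 159 per group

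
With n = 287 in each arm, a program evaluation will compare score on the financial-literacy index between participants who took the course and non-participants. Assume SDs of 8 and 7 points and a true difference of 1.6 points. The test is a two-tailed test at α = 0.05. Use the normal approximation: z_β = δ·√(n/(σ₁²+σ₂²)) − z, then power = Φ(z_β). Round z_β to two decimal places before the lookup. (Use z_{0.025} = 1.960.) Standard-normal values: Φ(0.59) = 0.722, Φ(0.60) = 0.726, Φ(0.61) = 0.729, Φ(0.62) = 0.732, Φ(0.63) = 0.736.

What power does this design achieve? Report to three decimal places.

z_β = δ·√(n/(σ₁²+σ₂²)) − z_{α/2}
    = 1.6 · √(287/113) − 1.960
    = 1.6 · 1.59368 − 1.960
    = 2.5499 − 1.960 = 0.5899 → 0.59
Power = Φ(0.59) = 0.722.

Power ≈ 0.722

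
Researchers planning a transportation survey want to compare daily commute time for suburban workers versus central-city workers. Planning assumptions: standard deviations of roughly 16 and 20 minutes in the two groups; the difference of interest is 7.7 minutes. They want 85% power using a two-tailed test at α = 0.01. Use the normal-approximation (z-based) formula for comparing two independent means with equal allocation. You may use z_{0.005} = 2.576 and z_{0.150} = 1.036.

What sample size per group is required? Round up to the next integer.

n = (z_{α/2} + z_β)² · (σ₁² + σ₂²) / δ²
  = (2.576 + 1.036)² · (16² + 20² = 656) / 7.7²
  = 13.0465 · 656 / 59.29
  = 144.35
Round up → n = 145 per group.

n = 145 per group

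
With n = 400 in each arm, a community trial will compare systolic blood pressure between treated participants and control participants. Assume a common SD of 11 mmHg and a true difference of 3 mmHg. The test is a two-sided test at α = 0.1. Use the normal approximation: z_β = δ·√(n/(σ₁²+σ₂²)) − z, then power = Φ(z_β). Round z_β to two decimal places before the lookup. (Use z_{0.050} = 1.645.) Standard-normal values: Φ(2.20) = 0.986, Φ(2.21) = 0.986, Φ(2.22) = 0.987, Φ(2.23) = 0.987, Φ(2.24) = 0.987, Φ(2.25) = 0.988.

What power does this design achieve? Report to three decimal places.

z_β = δ·√(n/(σ₁²+σ₂²)) − z_{α/2}
    = 3 · √(400/242) − 1.645
    = 3 · 1.28565 − 1.645
    = 3.8569 − 1.645 = 2.2119 → 2.21
Power = Φ(2.21) = 0.986.

Power ≈ 0.986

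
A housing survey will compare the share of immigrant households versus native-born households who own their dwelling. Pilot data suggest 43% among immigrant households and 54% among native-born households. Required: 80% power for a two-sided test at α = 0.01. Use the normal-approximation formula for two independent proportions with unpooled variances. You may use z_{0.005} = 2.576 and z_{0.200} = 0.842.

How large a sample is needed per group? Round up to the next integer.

n = (z_{α/2} + z_β)² · [p₁(1−p₁) + p₂(1−p₂)] / (p₁ − p₂)²
  = (2.576 + 0.842)² · (0.43·0.57 + 0.54·0.46) / (-0.11)²
  = (3.418)² · (0.2451 + 0.2484) / 0.0121
  = 11.6827 · 0.4935 / 0.0121
  = 476.48
Round up → n = 477 per group.

n = 477 per group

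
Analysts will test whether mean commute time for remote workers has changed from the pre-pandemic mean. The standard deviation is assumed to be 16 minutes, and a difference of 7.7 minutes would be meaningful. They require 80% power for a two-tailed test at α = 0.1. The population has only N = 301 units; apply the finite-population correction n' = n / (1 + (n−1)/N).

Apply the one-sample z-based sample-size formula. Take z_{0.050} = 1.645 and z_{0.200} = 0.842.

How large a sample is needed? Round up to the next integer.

n = 25

n = (z_{α/2} + z_β)² · σ² / δ²
  = (1.645 + 0.842)² · 16² / 7.7²
  = 6.1852 · 256 / 59.29
  = 26.71
Finite-population correction (N = 301): 26.71 / (1 + (26.71 − 1)/301) = 24.60.
Round up → n = 25.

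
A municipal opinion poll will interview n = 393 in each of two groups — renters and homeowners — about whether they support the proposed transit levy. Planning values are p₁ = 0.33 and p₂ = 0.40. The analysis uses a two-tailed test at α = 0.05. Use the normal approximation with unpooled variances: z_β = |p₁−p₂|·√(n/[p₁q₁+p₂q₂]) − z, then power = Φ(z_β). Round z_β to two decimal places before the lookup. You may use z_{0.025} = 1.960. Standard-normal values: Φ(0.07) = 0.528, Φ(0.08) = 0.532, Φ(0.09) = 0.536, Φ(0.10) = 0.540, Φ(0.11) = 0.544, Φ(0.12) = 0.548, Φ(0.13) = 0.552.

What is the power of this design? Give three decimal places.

z_β = |p₁−p₂|·√(n/[p₁q₁+p₂q₂]) − z_{α/2}
    = 0.07 · √(393/0.4611) − 1.960
    = 0.07 · 29.1943 − 1.960
    = 2.0436 − 1.960 = 0.0836 → 0.08
Power = Φ(0.08) = 0.532.

Power ≈ 0.532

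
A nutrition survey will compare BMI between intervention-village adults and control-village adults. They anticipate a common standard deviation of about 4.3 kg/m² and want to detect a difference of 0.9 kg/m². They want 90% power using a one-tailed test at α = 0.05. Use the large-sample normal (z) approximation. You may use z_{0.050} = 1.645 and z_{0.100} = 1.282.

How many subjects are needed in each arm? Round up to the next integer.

n = 392 per group

n = (z_α + z_β)² · (σ₁² + σ₂²) / δ²
  = (1.645 + 1.282)² · (2·4.3² = 36.98) / 0.9²
  = 8.5673 · 36.98 / 0.81
  = 391.14
Round up → n = 392 per group.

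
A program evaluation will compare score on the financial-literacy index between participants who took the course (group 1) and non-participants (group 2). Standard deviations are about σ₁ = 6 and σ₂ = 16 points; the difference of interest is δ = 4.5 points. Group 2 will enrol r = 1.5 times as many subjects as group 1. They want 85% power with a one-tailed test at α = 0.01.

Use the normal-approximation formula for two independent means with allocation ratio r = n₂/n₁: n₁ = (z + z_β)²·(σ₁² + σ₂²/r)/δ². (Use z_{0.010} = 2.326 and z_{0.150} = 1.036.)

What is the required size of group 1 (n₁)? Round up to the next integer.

n₁ = (z_α + z_β)² · (σ₁² + σ₂²/r) / δ²
   = (2.326 + 1.036)² · (6² + 16²/1.5) / 4.5²
   = 11.3030 · (36 + 170.6667) / 20.25
   = 11.3030 · 206.6667 / 20.25
   = 115.36
Round up → n₁ = 116; n₂ = r·n₁ = 1.5 × 116 = 174.

n₁ = 116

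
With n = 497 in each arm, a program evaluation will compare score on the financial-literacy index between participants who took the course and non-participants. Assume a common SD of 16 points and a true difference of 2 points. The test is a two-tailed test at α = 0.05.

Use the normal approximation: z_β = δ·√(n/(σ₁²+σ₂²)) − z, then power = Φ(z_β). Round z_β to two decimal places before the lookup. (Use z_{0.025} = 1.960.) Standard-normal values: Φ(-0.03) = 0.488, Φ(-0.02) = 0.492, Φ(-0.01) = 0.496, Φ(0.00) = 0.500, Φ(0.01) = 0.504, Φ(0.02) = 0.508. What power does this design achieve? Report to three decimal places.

Power ≈ 0.504

z_β = δ·√(n/(σ₁²+σ₂²)) − z_{α/2}
    = 2 · √(497/512) − 1.960
    = 2 · 0.98524 − 1.960
    = 1.9705 − 1.960 = 0.0105 → 0.01
Power = Φ(0.01) = 0.504.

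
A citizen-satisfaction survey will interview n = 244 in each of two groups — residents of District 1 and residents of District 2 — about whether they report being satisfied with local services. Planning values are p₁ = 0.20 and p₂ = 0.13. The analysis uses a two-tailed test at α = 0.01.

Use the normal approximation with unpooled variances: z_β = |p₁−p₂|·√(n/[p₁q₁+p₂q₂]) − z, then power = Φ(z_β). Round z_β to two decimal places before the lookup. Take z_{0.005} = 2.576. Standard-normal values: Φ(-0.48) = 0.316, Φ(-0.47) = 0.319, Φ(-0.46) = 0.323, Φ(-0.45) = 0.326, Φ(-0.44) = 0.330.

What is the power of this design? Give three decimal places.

z_β = |p₁−p₂|·√(n/[p₁q₁+p₂q₂]) − z_{α/2}
    = 0.07 · √(244/0.2731) − 2.576
    = 0.07 · 29.8906 − 2.576
    = 2.0923 − 2.576 = -0.4837 → -0.48
Power = Φ(-0.48) = 0.316.

Power ≈ 0.316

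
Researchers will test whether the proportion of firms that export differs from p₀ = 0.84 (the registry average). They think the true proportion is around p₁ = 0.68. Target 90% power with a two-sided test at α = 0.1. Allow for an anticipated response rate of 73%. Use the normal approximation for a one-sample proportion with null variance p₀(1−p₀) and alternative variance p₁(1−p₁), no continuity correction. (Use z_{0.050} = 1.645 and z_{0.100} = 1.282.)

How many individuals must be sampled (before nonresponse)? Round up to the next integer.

n = [z_{α/2}·√(p₀q₀) + z_β·√(p₁q₁)]² / (p₁ − p₀)²
  = [1.645·√(0.84·0.16) + 1.282·√(0.68·0.32)]² / (-0.16)²
  = [1.645·0.3666 + 1.282·0.4665]² / 0.0256
  = [1.2011]² / 0.0256
  = 56.35
Adjust for 73% response: 56.35 / 0.73 = 77.19.
Round up → n = 78.

n = 78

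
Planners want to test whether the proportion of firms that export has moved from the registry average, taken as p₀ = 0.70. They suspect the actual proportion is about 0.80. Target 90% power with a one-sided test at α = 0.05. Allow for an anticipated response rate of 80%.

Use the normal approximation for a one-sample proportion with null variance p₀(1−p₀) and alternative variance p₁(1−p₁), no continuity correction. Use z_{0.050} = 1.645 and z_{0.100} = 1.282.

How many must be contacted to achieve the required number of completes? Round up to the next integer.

n = [z_α·√(p₀q₀) + z_β·√(p₁q₁)]² / (p₁ − p₀)²
  = [1.645·√(0.70·0.30) + 1.282·√(0.80·0.20)]² / (0.10)²
  = [1.645·0.4583 + 1.282·0.4000]² / 0.0100
  = [1.2666]² / 0.0100
  = 160.44
Adjust for 80% response: 160.44 / 0.80 = 200.55.
Round up → n = 201.

n = 201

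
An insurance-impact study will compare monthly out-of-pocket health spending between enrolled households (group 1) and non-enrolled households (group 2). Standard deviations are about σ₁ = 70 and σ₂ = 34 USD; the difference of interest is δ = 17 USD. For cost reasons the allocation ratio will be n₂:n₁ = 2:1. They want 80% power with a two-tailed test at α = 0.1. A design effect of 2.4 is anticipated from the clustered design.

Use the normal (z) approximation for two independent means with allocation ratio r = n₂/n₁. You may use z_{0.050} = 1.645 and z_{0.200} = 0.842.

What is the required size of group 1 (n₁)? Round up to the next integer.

n₁ = (z_{α/2} + z_β)² · (σ₁² + σ₂²/r) / δ²
   = (1.645 + 0.842)² · (70² + 34²/2) / 17²
   = 6.1852 · (4900 + 578) / 289
   = 6.1852 · 5478 / 289
   = 117.24
Design effect: 2.4 × 117.24 = 281.38.
Round up → n₁ = 282; n₂ = r·n₁ = 2 × 282 = 564.

n₁ = 282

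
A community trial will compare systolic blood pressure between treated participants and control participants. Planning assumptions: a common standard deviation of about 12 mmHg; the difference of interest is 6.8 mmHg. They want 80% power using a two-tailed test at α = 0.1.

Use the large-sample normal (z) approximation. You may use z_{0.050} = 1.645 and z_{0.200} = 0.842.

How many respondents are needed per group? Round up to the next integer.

n = 39 per group

n = (z_{α/2} + z_β)² · (σ₁² + σ₂²) / δ²
  = (1.645 + 0.842)² · (2·12² = 288) / 6.8²
  = 6.1852 · 288 / 46.24
  = 38.52
Round up → n = 39 per group.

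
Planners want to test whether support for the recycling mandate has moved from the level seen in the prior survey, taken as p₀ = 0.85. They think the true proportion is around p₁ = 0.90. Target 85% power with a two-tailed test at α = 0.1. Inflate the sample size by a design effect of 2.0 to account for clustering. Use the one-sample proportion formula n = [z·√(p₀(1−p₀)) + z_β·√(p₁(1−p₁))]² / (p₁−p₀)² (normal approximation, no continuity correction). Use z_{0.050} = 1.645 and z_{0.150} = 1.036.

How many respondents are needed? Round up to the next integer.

n = 646

n = [z_{α/2}·√(p₀q₀) + z_β·√(p₁q₁)]² / (p₁ − p₀)²
  = [1.645·√(0.85·0.15) + 1.036·√(0.90·0.10)]² / (0.05)²
  = [1.645·0.3571 + 1.036·0.3000]² / 0.0025
  = [0.8982]² / 0.0025
  = 322.69
Design effect: 2.0 × 322.69 = 645.39.
Round up → n = 646.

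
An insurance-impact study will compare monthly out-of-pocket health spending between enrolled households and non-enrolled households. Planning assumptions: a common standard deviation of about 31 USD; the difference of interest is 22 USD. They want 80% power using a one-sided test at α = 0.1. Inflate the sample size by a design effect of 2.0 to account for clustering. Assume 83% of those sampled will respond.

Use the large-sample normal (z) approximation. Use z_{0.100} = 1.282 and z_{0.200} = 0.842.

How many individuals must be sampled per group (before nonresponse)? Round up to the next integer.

n = 44 per group

n = (z_α + z_β)² · (σ₁² + σ₂²) / δ²
  = (1.282 + 0.842)² · (2·31² = 1922) / 22²
  = 4.5114 · 1922 / 484
  = 17.92
Design effect: 2.0 × 17.92 = 35.83.
Adjust for 83% response: 35.83 / 0.83 = 43.17.
Round up → n = 44 per group.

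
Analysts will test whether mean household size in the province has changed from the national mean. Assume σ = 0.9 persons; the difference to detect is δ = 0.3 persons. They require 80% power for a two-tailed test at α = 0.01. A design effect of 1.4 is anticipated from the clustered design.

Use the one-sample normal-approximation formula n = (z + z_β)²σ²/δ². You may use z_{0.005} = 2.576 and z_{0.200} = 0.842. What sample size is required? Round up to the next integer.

n = (z_{α/2} + z_β)² · σ² / δ²
  = (2.576 + 0.842)² · 0.9² / 0.3²
  = 11.6827 · 0.81 / 0.09
  = 105.14
Design effect: 1.4 × 105.14 = 147.20.
Round up → n = 148.

n = 148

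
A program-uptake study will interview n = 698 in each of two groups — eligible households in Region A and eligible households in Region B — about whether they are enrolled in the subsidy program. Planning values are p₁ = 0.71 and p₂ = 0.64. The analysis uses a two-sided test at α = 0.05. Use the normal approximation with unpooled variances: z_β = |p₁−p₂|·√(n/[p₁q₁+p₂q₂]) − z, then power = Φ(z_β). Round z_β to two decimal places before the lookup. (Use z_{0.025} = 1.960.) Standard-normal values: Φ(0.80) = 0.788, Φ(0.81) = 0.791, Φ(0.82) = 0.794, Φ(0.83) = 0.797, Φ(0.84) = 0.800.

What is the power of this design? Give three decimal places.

z_β = |p₁−p₂|·√(n/[p₁q₁+p₂q₂]) − z_{α/2}
    = 0.07 · √(698/0.4363) − 1.960
    = 0.07 · 39.9977 − 1.960
    = 2.7998 − 1.960 = 0.8398 → 0.84
Power = Φ(0.84) = 0.800.

Power ≈ 0.800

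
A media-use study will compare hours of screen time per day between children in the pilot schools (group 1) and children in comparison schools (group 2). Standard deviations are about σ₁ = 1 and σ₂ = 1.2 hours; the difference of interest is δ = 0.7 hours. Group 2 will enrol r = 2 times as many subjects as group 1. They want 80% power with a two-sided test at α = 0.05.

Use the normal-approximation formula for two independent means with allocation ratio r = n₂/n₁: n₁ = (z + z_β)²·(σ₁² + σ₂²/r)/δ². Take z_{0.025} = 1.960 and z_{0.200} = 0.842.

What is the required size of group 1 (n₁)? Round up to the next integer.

n₁ = 28

n₁ = (z_{α/2} + z_β)² · (σ₁² + σ₂²/r) / δ²
   = (1.960 + 0.842)² · (1² + 1.2²/2) / 0.7²
   = 7.8512 · (1 + 0.72) / 0.49
   = 7.8512 · 1.72 / 0.49
   = 27.56
Round up → n₁ = 28; n₂ = r·n₁ = 2 × 28 = 56.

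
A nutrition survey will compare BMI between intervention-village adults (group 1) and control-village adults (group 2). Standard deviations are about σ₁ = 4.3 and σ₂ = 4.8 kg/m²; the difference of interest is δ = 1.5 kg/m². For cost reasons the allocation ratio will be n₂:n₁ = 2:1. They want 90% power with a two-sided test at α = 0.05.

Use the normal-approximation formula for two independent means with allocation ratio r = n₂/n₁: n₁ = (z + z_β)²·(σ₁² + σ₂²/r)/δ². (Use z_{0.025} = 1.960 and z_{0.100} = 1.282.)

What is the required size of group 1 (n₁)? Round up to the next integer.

n₁ = 141

n₁ = (z_{α/2} + z_β)² · (σ₁² + σ₂²/r) / δ²
   = (1.960 + 1.282)² · (4.3² + 4.8²/2) / 1.5²
   = 10.5106 · (18.49 + 11.52) / 2.25
   = 10.5106 · 30.01 / 2.25
   = 140.19
Round up → n₁ = 141; n₂ = r·n₁ = 2 × 141 = 282.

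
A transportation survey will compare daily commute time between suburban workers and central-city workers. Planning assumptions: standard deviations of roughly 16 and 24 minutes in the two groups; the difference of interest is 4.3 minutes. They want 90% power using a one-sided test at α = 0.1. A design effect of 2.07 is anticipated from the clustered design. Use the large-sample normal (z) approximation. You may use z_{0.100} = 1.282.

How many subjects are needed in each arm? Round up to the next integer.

n = (z_α + z_β)² · (σ₁² + σ₂²) / δ²
  = (1.282 + 1.282)² · (16² + 24² = 832) / 4.3²
  = 6.5741 · 832 / 18.49
  = 295.82
Design effect: 2.07 × 295.82 = 612.34.
Round up → n = 613 per group.

n = 613 per group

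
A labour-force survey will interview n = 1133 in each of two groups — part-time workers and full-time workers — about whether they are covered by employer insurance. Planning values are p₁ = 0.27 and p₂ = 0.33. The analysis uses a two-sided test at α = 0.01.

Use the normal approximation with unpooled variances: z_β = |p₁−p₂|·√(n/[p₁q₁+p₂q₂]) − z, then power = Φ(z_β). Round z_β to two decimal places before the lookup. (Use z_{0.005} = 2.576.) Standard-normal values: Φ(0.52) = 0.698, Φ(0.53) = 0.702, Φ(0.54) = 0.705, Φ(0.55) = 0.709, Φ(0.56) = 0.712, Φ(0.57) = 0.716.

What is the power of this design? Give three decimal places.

z_β = |p₁−p₂|·√(n/[p₁q₁+p₂q₂]) − z_{α/2}
    = 0.06 · √(1133/0.4182) − 2.576
    = 0.06 · 52.0503 − 2.576
    = 3.1230 − 2.576 = 0.5470 → 0.55
Power = Φ(0.55) = 0.709.

Power ≈ 0.709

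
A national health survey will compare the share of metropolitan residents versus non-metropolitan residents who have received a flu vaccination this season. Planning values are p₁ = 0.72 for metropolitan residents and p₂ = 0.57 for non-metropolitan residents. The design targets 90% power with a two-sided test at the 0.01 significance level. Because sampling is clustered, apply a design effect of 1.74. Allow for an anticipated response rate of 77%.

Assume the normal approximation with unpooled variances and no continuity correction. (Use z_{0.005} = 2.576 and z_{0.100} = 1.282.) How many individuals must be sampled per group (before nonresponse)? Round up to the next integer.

n = (z_{α/2} + z_β)² · [p₁(1−p₁) + p₂(1−p₂)] / (p₁ − p₂)²
  = (2.576 + 1.282)² · (0.72·0.28 + 0.57·0.43) / (0.15)²
  = (3.858)² · (0.2016 + 0.2451) / 0.0225
  = 14.8842 · 0.4467 / 0.0225
  = 295.50
Design effect: 1.74 × 295.50 = 514.17.
Adjust for 77% response: 514.17 / 0.77 = 667.75.
Round up → n = 668 per group.

n = 668 per group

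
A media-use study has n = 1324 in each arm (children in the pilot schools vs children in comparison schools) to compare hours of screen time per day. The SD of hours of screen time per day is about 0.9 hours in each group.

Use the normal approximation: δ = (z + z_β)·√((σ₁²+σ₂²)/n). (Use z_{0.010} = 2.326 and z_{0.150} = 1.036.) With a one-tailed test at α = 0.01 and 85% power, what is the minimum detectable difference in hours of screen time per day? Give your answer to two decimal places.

δ = (z_α + z_β) · √((σ₁²+σ₂²)/n)
  = (2.326 + 1.036) · √(1.62/1324)
  = 3.362 · √0.00122
  = 3.362 · 0.0350
  = 0.1176

Minimum detectable difference ≈ 0.12 hours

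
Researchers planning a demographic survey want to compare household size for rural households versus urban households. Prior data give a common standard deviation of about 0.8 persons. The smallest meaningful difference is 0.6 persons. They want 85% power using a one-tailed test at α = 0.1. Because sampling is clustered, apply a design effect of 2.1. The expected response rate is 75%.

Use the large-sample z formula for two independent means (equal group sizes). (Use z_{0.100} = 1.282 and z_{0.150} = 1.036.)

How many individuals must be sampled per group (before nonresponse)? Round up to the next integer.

n = 54 per group

n = (z_α + z_β)² · (σ₁² + σ₂²) / δ²
  = (1.282 + 1.036)² · (2·0.8² = 1.28) / 0.6²
  = 5.3731 · 1.28 / 0.36
  = 19.10
Design effect: 2.1 × 19.10 = 40.12.
Adjust for 75% response: 40.12 / 0.75 = 53.49.
Round up → n = 54 per group.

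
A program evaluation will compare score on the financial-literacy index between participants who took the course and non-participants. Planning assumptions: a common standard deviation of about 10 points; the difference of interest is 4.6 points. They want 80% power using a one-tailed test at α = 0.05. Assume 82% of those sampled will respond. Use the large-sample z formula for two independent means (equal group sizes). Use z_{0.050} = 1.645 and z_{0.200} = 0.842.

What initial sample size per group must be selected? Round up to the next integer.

n = (z_α + z_β)² · (σ₁² + σ₂²) / δ²
  = (1.645 + 0.842)² · (2·10² = 200) / 4.6²
  = 6.1852 · 200 / 21.16
  = 58.46
Adjust for 82% response: 58.46 / 0.82 = 71.29.
Round up → n = 72 per group.

n = 72 per group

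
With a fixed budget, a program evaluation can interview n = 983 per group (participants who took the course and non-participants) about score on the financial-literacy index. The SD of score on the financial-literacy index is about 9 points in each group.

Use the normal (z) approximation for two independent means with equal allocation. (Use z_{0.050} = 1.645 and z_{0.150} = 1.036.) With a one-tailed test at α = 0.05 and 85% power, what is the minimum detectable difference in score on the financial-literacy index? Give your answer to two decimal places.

Minimum detectable difference ≈ 1.09 points

δ = (z_α + z_β) · √((σ₁²+σ₂²)/n)
  = (1.645 + 1.036) · √(162/983)
  = 2.681 · √0.1648
  = 2.681 · 0.4060
  = 1.0884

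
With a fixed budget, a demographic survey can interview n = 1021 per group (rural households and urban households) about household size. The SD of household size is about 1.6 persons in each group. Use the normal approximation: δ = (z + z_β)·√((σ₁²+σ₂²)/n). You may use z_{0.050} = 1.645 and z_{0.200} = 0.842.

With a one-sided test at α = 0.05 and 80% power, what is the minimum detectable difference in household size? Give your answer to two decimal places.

δ = (z_α + z_β) · √((σ₁²+σ₂²)/n)
  = (1.645 + 0.842) · √(5.12/1021)
  = 2.487 · √0.00501
  = 2.487 · 0.0708
  = 0.1761

Minimum detectable difference ≈ 0.18 persons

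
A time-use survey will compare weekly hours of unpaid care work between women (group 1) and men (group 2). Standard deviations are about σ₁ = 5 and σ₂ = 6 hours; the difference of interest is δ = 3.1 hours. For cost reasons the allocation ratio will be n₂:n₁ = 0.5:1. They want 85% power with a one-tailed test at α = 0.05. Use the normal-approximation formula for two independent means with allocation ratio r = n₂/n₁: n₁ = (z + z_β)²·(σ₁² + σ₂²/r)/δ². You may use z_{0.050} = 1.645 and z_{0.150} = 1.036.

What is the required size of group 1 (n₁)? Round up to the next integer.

n₁ = (z_α + z_β)² · (σ₁² + σ₂²/r) / δ²
   = (1.645 + 1.036)² · (5² + 6²/0.5) / 3.1²
   = 7.1878 · (25 + 72) / 9.61
   = 7.1878 · 97 / 9.61
   = 72.55
Round up → n₁ = 73; n₂ = r·n₁ = 0.5 × 73 = 37.

n₁ = 73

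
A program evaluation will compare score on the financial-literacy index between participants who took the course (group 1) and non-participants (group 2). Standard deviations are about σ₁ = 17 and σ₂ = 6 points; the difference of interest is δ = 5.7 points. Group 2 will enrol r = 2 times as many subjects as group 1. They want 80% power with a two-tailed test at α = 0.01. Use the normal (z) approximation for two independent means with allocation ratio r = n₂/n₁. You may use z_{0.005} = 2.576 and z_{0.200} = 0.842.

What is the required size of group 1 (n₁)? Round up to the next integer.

n₁ = 111

n₁ = (z_{α/2} + z_β)² · (σ₁² + σ₂²/r) / δ²
   = (2.576 + 0.842)² · (17² + 6²/2) / 5.7²
   = 11.6827 · (289 + 18) / 32.49
   = 11.6827 · 307 / 32.49
   = 110.39
Round up → n₁ = 111; n₂ = r·n₁ = 2 × 111 = 222.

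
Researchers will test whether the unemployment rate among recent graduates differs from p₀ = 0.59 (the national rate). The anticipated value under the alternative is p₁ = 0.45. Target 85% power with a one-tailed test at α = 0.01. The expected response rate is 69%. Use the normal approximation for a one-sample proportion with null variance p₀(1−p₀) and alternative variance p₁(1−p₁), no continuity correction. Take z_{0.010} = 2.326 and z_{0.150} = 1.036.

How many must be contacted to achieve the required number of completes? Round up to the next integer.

n = [z_α·√(p₀q₀) + z_β·√(p₁q₁)]² / (p₁ − p₀)²
  = [2.326·√(0.59·0.41) + 1.036·√(0.45·0.55)]² / (-0.14)²
  = [2.326·0.4918 + 1.036·0.4975]² / 0.0196
  = [1.6594]² / 0.0196
  = 140.49
Adjust for 69% response: 140.49 / 0.69 = 203.61.
Round up → n = 204.

n = 204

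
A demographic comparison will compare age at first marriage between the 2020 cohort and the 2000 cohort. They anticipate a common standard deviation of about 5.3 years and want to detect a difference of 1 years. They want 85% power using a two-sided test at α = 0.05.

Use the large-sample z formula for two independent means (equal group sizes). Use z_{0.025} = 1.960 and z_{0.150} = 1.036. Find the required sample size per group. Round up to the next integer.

n = 505 per group

n = (z_{α/2} + z_β)² · (σ₁² + σ₂²) / δ²
  = (1.960 + 1.036)² · (2·5.3² = 56.18) / 1²
  = 8.9760 · 56.18 / 1
  = 504.27
Round up → n = 505 per group.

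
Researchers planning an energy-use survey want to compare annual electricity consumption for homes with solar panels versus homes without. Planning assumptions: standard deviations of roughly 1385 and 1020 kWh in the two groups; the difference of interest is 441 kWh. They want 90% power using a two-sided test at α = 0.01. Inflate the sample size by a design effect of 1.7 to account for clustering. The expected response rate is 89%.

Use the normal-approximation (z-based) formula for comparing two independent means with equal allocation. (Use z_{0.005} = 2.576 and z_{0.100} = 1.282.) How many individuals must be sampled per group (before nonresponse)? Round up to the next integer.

n = 433 per group

n = (z_{α/2} + z_β)² · (σ₁² + σ₂²) / δ²
  = (2.576 + 1.282)² · (1385² + 1020² = 2958625) / 441²
  = 14.8842 · 2958625 / 194481
  = 226.43
Design effect: 1.7 × 226.43 = 384.93.
Adjust for 89% response: 384.93 / 0.89 = 432.51.
Round up → n = 433 per group.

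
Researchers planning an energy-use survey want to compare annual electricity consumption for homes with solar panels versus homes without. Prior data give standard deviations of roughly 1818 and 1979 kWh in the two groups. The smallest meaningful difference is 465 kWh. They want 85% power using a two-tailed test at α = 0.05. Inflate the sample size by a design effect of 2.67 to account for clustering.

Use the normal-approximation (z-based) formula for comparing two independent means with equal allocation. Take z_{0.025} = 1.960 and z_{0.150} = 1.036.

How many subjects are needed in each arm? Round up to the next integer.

n = (z_{α/2} + z_β)² · (σ₁² + σ₂²) / δ²
  = (1.960 + 1.036)² · (1818² + 1979² = 7221565) / 465²
  = 8.9760 · 7221565 / 216225
  = 299.78
Design effect: 2.67 × 299.78 = 800.42.
Round up → n = 801 per group.

n = 801 per group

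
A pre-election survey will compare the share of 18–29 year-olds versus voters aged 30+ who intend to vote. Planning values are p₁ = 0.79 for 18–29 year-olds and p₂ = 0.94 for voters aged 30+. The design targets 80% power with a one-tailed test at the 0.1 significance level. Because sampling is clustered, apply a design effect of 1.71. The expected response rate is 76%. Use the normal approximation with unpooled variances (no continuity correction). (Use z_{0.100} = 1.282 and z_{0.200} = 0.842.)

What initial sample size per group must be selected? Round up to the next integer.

n = 101 per group

n = (z_α + z_β)² · [p₁(1−p₁) + p₂(1−p₂)] / (p₁ − p₂)²
  = (1.282 + 0.842)² · (0.79·0.21 + 0.94·0.06) / (-0.15)²
  = (2.124)² · (0.1659 + 0.0564) / 0.0225
  = 4.5114 · 0.2223 / 0.0225
  = 44.57
Design effect: 1.71 × 44.57 = 76.22.
Adjust for 76% response: 76.22 / 0.76 = 100.29.
Round up → n = 101 per group.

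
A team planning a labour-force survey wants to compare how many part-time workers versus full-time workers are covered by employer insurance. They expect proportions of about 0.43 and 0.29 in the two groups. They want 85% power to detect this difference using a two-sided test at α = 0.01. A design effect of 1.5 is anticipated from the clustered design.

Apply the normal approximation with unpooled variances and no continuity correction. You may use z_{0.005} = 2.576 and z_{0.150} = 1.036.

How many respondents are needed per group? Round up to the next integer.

n = 451 per group

n = (z_{α/2} + z_β)² · [p₁(1−p₁) + p₂(1−p₂)] / (p₁ − p₂)²
  = (2.576 + 1.036)² · (0.43·0.57 + 0.29·0.71) / (0.14)²
  = (3.612)² · (0.2451 + 0.2059) / 0.0196
  = 13.0465 · 0.4510 / 0.0196
  = 300.20
Design effect: 1.5 × 300.20 = 450.31.
Round up → n = 451 per group.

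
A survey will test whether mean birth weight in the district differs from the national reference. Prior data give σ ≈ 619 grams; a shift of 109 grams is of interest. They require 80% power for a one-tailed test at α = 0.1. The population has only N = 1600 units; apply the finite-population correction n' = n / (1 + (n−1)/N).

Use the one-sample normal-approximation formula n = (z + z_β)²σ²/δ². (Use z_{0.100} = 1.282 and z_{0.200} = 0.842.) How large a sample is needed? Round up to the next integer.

n = (z_α + z_β)² · σ² / δ²
  = (1.282 + 0.842)² · 619² / 109²
  = 4.5114 · 383161 / 11881
  = 145.49
Finite-population correction (N = 1600): 145.49 / (1 + (145.49 − 1)/1600) = 133.44.
Round up → n = 134.

n = 134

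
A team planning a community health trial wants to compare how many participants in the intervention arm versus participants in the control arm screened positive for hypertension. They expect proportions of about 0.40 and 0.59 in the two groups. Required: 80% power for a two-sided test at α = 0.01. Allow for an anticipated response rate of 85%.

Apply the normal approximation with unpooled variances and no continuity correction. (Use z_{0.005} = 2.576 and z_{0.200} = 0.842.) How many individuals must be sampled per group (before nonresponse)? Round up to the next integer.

n = 184 per group

n = (z_{α/2} + z_β)² · [p₁(1−p₁) + p₂(1−p₂)] / (p₁ − p₂)²
  = (2.576 + 0.842)² · (0.40·0.60 + 0.59·0.41) / (-0.19)²
  = (3.418)² · (0.2400 + 0.2419) / 0.0361
  = 11.6827 · 0.4819 / 0.0361
  = 155.95
Adjust for 85% response: 155.95 / 0.85 = 183.47.
Round up → n = 184 per group.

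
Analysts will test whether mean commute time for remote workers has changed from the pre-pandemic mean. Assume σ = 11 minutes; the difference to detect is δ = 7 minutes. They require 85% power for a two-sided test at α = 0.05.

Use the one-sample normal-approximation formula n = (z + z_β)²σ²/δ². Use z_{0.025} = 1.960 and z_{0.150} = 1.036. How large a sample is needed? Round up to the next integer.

n = 23

n = (z_{α/2} + z_β)² · σ² / δ²
  = (1.960 + 1.036)² · 11² / 7²
  = 8.9760 · 121 / 49
  = 22.17
Round up → n = 23.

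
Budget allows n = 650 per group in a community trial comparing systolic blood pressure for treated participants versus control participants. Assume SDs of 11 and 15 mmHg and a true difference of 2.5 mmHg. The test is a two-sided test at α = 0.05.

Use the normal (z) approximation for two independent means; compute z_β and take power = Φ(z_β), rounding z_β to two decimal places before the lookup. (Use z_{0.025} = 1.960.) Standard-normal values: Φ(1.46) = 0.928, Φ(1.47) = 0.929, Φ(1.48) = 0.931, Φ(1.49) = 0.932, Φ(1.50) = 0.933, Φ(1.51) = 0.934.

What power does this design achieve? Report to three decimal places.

Power ≈ 0.929

z_β = δ·√(n/(σ₁²+σ₂²)) − z_{α/2}
    = 2.5 · √(650/346) − 1.960
    = 2.5 · 1.37062 − 1.960
    = 3.4266 − 1.960 = 1.4666 → 1.47
Power = Φ(1.47) = 0.929.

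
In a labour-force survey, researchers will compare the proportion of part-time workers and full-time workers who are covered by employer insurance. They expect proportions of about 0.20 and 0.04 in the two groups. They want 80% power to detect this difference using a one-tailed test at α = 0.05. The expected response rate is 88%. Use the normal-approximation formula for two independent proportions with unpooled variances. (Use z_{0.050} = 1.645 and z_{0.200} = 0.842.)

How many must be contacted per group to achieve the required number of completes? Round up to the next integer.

n = (z_α + z_β)² · [p₁(1−p₁) + p₂(1−p₂)] / (p₁ − p₂)²
  = (1.645 + 0.842)² · (0.20·0.80 + 0.04·0.96) / (0.16)²
  = (2.487)² · (0.1600 + 0.0384) / 0.0256
  = 6.1852 · 0.1984 / 0.0256
  = 47.94
Adjust for 88% response: 47.94 / 0.88 = 54.47.
Round up → n = 55 per group.

n = 55 per group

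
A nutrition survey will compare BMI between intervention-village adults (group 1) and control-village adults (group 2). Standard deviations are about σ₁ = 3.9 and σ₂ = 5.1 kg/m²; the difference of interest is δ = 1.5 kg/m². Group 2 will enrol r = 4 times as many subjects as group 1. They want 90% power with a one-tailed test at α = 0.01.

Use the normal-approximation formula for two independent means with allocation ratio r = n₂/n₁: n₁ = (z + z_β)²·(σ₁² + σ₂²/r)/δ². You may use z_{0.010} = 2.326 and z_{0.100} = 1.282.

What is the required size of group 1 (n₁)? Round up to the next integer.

n₁ = 126

n₁ = (z_α + z_β)² · (σ₁² + σ₂²/r) / δ²
   = (2.326 + 1.282)² · (3.9² + 5.1²/4) / 1.5²
   = 13.0177 · (15.21 + 6.5025) / 2.25
   = 13.0177 · 21.7125 / 2.25
   = 125.62
Round up → n₁ = 126; n₂ = r·n₁ = 4 × 126 = 504.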